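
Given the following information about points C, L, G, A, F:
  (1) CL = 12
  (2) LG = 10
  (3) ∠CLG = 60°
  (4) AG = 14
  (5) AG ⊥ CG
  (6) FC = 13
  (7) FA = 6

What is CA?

Step 1: By the law of cosines on triangle CLG: CG² = 12² + 10² − 2·12·10·cos(60°) = 124, so CG = 2·√31.
Step 2: By the law of cosines on triangle CGA: CA² = (2·√31)² + 14² − 2·2·√31·14·cos(90°) = 320, so CA = 8·√5.

Therefore, the length of CA = 8·√5.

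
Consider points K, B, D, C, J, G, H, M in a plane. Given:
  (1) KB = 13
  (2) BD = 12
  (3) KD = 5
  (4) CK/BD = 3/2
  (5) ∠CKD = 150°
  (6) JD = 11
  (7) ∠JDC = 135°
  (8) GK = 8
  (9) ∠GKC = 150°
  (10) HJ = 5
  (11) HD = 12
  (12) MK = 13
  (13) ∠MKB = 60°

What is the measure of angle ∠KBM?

Step 1: By the law of cosines on triangle BKM: BM² = 13² + 13² − 2·13·13·cos(60°) = 169, so BM = 13.
Step 2: By the inverse law of cosines on triangle KBM: cos(∠KBM) = (13² + 13² − 13²) / (2·13·13) = 169/338 = 0.5, so ∠KBM = 60°.

Therefore, the measure of angle ∠KBM = 60°.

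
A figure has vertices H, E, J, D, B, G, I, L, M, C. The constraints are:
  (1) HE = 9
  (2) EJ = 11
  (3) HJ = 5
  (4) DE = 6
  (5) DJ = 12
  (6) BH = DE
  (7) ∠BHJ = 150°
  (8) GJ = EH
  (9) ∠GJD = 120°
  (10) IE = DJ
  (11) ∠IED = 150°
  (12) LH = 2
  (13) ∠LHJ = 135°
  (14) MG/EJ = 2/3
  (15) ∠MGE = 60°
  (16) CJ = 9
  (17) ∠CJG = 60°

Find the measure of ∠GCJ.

From the given relations: GJ = EH = 9.
Step 1: By the law of cosines on triangle CJG: CG² = 9² + 9² − 2·9·9·cos(60°) = 81, so CG = 9.
Step 2: By the inverse law of cosines on triangle GCJ: cos(∠GCJ) = (9² + 9² − 9²) / (2·9·9) = 81/162 = 0.5, so ∠GCJ = 60°.

Therefore, the measure of angle ∠GCJ = 60°.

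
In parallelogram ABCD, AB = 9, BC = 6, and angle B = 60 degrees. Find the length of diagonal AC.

Using the law of cosines:
d^2 = 9^2 + 6^2 - 2(9)(6)cos(60 degrees)
d^2 = 81 + 36 - 108*1/2
d^2 = 63
d = 3*sqrt(7)

3*sqrt(7)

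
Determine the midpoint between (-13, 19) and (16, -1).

The midpoint is the point halfway along the segment.
Move half the horizontal distance: -13 + (16 - -13)/2 = -13 + 29/2 = 3/2
Move half the vertical distance: 19 + (-1 - 19)/2 = 19 + -20/2 = 9
Midpoint = (3/2, 9)

(3/2, 9)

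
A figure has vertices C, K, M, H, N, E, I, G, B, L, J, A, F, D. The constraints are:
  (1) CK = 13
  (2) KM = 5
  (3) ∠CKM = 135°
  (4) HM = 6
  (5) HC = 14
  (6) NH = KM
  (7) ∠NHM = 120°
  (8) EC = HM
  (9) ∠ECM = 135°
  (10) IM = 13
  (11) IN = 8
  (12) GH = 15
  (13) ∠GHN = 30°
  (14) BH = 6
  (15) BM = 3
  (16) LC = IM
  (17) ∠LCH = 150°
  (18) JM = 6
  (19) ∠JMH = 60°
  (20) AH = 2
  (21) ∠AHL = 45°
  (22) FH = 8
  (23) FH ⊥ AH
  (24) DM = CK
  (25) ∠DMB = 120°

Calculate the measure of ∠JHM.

Step 1: By the law of cosines on triangle HMJ: HJ² = 6² + 6² − 2·6·6·cos(60°) = 36, so HJ = 6.
Step 2: By the inverse law of cosines on triangle JHM: cos(∠JHM) = (6² + 6² − 6²) / (2·6·6) = 36/72 = 0.5, so ∠JHM = 60°.

Therefore, the measure of angle ∠JHM = 60°.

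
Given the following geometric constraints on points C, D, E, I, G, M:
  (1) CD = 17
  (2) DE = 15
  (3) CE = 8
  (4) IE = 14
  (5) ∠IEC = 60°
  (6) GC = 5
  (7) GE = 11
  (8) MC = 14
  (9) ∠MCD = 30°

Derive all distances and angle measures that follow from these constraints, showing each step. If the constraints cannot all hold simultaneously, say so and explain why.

The constraints are consistent.

Step 1: From CE = 8, EI = 14, and ∠CEI = 60°, by the law of cosines:
  CI² = CE² + EI² - 2·CE·EI·cos(60°) = 64 + 196 - 112 = 148
  CI = 2·√37

Step 2: From DC = 17, CM = 14, and ∠DCM = 30°, by the law of cosines:
  DM² = DC² + CM² - 2·DC·CM·cos(30°) = 289 + 196 - 412.2 = 72.77
  DM ≈ 8.53

Step 3: From CD = 17, CE = 8, DE = 15, by the inverse law of cosines:
  cos(∠DCE) = (CD² + CE² - DE²) / (2·CD·CE)
  ∠DCE = 61.93°

Step 4: From CE = 8, CG = 5, EG = 11, by the inverse law of cosines:
  cos(∠ECG) = (CE² + CG² - EG²) / (2·CE·CG)
  ∠ECG = 113.58°

Step 5: From DC = 17, DE = 15, CE = 8, by the inverse law of cosines:
  cos(∠CDE) = (DC² + DE² - CE²) / (2·DC·DE)
  ∠CDE = 28.07°

Step 6: From EC = 8, ED = 15, CD = 17, by the inverse law of cosines:
  cos(∠CED) = (EC² + ED² - CD²) / (2·EC·ED)
  ∠CED = 90°

Step 7: From EC = 8, EG = 11, CG = 5, by the inverse law of cosines:
  cos(∠CEG) = (EC² + EG² - CG²) / (2·EC·EG)
  ∠CEG = 24.62°

Step 8: From GC = 5, GE = 11, CE = 8, by the inverse law of cosines:
  cos(∠CGE) = (GC² + GE² - CE²) / (2·GC·GE)
  ∠CGE = 41.8°

Step 9: From CE = 8, CI = 2·√37, EI = 14, by the inverse law of cosines:
  cos(∠ECI) = (CE² + CI² - EI²) / (2·CE·CI)
  ∠ECI = 85.28°

Step 10: From DC = 17, DM = 8.53, CM = 14, by the inverse law of cosines:
  cos(∠CDM) = (DC² + DM² - CM²) / (2·DC·DM)
  ∠CDM = 55.14°

Step 11: From IC = 2·√37, IE = 14, CE = 8, by the inverse law of cosines:
  cos(∠CIE) = (IC² + IE² - CE²) / (2·IC·IE)
  ∠CIE = 34.72°

Step 12: From MC = 14, MD = 8.53, CD = 17, by the inverse law of cosines:
  cos(∠CMD) = (MC² + MD² - CD²) / (2·MC·MD)
  ∠CMD = 94.86°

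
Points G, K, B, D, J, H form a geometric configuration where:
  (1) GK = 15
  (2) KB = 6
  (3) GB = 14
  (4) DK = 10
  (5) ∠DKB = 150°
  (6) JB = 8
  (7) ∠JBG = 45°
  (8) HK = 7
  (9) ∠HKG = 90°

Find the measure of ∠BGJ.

Step 1: By the law of cosines on triangle GBJ: GJ² = 14² + 8² − 2·14·8·cos(45°) = 101.61, so GJ ≈ 10.08.
Step 2: By the inverse law of cosines on triangle BGJ: cos(∠BGJ) = (14² + 10.08² − 8²) / (2·14·10.08) = 233.61/282.24 = 0.8277, so ∠BGJ = 34.14°.

Therefore, the measure of angle ∠BGJ = 34.14°.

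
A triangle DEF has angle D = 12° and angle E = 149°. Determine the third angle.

angle F = 180 - 12 - 149 = 19 degrees.

19 degrees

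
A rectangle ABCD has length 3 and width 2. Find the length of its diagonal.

A rectangle's diagonal splits it into two right triangles, with the diagonal as the hypotenuse.
By the Pythagorean theorem, d^2 = 3^2 + 2^2 = 13.
Therefore d = sqrt(13).

sqrt(13)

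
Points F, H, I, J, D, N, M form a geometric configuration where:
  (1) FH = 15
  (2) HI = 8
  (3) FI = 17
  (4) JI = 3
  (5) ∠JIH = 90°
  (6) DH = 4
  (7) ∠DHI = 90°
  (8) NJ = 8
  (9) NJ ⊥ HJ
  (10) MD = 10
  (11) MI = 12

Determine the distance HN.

Step 1: By the law of cosines on triangle JIH: JH² = 3² + 8² − 2·3·8·cos(90°) = 73, so JH = √73.
Step 2: By the law of cosines on triangle HJN: HN² = √73² + 8² − 2·√73·8·cos(90°) = 137, so HN = √137.

Therefore, the length of HN = √137.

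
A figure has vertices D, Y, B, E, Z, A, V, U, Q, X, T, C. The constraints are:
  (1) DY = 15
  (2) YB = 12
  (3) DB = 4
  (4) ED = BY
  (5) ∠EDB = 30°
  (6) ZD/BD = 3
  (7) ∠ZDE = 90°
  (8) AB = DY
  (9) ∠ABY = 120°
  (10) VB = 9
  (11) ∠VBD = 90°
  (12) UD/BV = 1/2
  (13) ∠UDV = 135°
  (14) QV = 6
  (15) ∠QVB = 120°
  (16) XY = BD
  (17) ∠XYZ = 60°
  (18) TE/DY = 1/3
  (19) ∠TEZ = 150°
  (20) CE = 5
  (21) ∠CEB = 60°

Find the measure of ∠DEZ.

From the given relations: ED = BY = 12; ZD = 3·BD = 3·4 = 12.
Step 1: By the law of cosines on triangle EDZ: EZ² = 12² + 12² − 2·12·12·cos(90°) = 288, so EZ = 12·√2.
Step 2: By the inverse law of cosines on triangle DEZ: cos(∠DEZ) = (12² + (12·√2)² − 12²) / (2·12·12·√2) = 288/407.29 = 0.7071, so ∠DEZ = 45°.

Therefore, the measure of angle ∠DEZ = 45°.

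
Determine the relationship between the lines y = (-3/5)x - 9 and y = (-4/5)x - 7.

Slope of line 1: m1 = -3/5
Slope of line 2: m2 = -4/5
m1 != m2 (-3/5 != -4/5), so not parallel.
m1 * m2 = (-3/5) * (-4/5) = 12/25 != -1, so not perpendicular.
The lines are neither parallel nor perpendicular.

Neither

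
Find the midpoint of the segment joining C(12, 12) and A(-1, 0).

The midpoint is the average of the coordinates:
x: (12 + -1)/2 = 11/2
y: (12 + 0)/2 = 6
Midpoint = (11/2, 6)

(11/2, 6)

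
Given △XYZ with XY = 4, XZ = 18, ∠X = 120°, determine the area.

Area = (1/2) * XY * XZ * sin(X)
Area = (1/2) * 4 * 18 * sin(120°)
Area = (1/2) * 4 * 18 * sqrt(3)/2
Area = 18*sqrt(3)

18*sqrt(3)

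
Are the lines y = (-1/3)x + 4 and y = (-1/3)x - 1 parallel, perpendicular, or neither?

Slope of line 1: m1 = -1/3
Slope of line 2: m2 = -1/3
Since m1 = m2 = -1/3, the lines are parallel.

Parallel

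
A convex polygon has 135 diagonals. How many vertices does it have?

Using d = n(n - 3)/2, we solve 135 = n(n - 3)/2.
So n(n - 3) = 270.
Testing n = 18: 18 * 15 = 270 = 270. Correct.
The polygon has 18 sides.

18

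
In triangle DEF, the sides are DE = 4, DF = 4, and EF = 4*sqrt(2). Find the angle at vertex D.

By the inverse law of cosines: cos(D) = (DE² + DF² - EF²) / (2 × DE × DF)
cos(D) = (4² + 4² - (4*sqrt(2))²) / (2 × 4 × 4)
cos(D) = (16 + 16 - (32)) / 32
cos(D) = 0
D = arccos(0) = 90°

90°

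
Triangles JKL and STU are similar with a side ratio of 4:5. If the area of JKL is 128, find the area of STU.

Area ratio = (4/5)^2 = 16/25. Area of STU = 128 * 25/16 = 200.

200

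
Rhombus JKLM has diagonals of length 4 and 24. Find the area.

Area of a rhombus = (d1 * d2) / 2
Area = (4 * 24) / 2
Area = 96 / 2
Area = 48

48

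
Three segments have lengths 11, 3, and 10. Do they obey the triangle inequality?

Sort the sides: 3, 10, 11.
It suffices to check that the sum of the two smallest exceeds the largest:
3 + 10 = 13 > 11. ✓
Yes, a valid triangle can be formed.

Yes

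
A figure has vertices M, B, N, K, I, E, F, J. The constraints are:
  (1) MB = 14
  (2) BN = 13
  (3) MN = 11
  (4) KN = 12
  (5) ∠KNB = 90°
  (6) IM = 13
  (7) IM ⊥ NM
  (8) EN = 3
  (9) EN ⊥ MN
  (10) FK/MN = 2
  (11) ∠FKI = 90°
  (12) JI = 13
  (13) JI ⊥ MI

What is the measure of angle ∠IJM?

Step 1: By the law of cosines on triangle JIM: JM² = 13² + 13² − 2·13·13·cos(90°) = 338, so JM = 13·√2.
Step 2: By the inverse law of cosines on triangle IJM: cos(∠IJM) = (13² + (13·√2)² − 13²) / (2·13·13·√2) = 338/478 = 0.7071, so ∠IJM = 45°.

Therefore, the measure of angle ∠IJM = 45°.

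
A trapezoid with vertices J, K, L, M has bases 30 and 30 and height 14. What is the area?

Area = (30 + 30) * 14 / 2 = 840 / 2 = 420

420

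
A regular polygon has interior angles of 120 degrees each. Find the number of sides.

Each interior angle of a regular n-gon is (n - 2) * 180 / n.
Setting this equal to 120:
(n - 2) * 180 / n = 120
Each exterior angle = 180 - 120 = 60 degrees.
Since exterior angles sum to 360: n = 360 / 60 = 6.

6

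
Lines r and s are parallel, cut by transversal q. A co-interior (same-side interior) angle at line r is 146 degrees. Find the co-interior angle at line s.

Co-interior (same-side interior) angles are between the parallel lines on the same side of the transversal.
Unlike corresponding or alternate interior angles, they are supplementary rather than equal.
So the angle = 180 - 146 = 34 degrees.

34 degrees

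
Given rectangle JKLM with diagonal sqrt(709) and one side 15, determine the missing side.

The diagonal of a rectangle forms a right triangle with the two sides.
Rearranging the Pythagorean theorem: missing side = sqrt(d^2 - known^2).
= sqrt(709 - 225) = sqrt(484) = 22.

22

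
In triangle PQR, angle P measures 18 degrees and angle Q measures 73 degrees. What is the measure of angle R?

Let angle R = x. Then 18 + 73 + x = 180.
x = 180 - 91 = 89 degrees.

89 degrees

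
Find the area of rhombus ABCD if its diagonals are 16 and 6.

Area = (16 * 6) / 2 = 96 / 2 = 48

48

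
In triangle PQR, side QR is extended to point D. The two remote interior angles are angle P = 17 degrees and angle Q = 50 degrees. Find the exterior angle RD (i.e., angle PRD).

Exterior angle = 17 + 50 = 67 degrees (exterior angle theorem).

67 degrees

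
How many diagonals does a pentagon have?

The number of diagonals in an n-gon is n(n - 3)/2.
For n = 5: 5(5 - 3)/2 = 5 × 2 / 2 = 5.

5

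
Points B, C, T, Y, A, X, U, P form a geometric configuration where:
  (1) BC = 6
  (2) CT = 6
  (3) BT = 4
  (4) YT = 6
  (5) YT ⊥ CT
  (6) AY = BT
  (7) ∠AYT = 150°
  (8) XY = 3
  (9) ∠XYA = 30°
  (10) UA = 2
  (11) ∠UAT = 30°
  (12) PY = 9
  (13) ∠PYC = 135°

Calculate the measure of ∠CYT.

Step 1: By the law of cosines on triangle YTC: YC² = 6² + 6² − 2·6·6·cos(90°) = 72, so YC = 6·√2.
Step 2: By the inverse law of cosines on triangle CYT: cos(∠CYT) = ((6·√2)² + 6² − 6²) / (2·6·√2·6) = 72/101.82 = 0.7071, so ∠CYT = 45°.

Therefore, the measure of angle ∠CYT = 45°.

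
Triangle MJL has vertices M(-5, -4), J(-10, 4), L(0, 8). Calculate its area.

The Shoelace formula computes the area from vertex coordinates by summing cross products.
For vertices (-5,-4), (-10,4), (0,8):
Signed sum = -5*4 - -10*-4 + -10*8 - 0*4 + 0*-4 - -5*8
= -60 + -80 + 40 = -100
Area = (1/2)|-100| = 50.

50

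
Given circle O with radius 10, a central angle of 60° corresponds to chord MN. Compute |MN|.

Drop a perpendicular from the center to the chord, bisecting both the chord and the central angle.
Each half-chord = r sin(θ/2) = 10 sin(30°).
The full chord = 2 × 10 × sin(30°) = 10.

10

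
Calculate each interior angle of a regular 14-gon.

Each interior angle of a regular n-gon is (n - 2) * 180 / n.
For n = 14: (14 - 2) * 180 / 14 = 2160/14 = 1080/7 degrees.

1080/7 degrees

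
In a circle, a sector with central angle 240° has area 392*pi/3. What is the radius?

The sector covers 240°/360° = 2/3 of the full circle.
Full circle area = 392*pi/3 / 2/3 = 196*pi.
Since full area = πr², we get r² = 196*pi/π = 196, so r = 14.

14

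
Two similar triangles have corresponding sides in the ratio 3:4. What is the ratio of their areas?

The ratio of areas of similar triangles equals the square of the side ratio.
Side ratio = 3:4
Area ratio = (3/4)^2 = 9/16 = 9:16

9:16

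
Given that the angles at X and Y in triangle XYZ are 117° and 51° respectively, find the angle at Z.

Let angle Z = x. Then 117 + 51 + x = 180.
x = 180 - 168 = 12 degrees.

12 degrees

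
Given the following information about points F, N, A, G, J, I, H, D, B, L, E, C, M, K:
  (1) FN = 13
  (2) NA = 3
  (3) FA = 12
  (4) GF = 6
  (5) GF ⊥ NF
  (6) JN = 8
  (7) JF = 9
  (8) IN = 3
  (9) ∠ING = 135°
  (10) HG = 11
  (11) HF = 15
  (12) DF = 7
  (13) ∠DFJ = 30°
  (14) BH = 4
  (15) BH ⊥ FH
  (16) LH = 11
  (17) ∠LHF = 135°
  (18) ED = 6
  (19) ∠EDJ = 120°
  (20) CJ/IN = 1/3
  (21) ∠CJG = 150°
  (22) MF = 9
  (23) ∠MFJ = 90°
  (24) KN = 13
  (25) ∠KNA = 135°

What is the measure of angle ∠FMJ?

Step 1: By the law of cosines on triangle MFJ: MJ² = 9² + 9² − 2·9·9·cos(90°) = 162, so MJ = 9·√2.
Step 2: By the inverse law of cosines on triangle FMJ: cos(∠FMJ) = (9² + (9·√2)² − 9²) / (2·9·9·√2) = 162/229.1 = 0.7071, so ∠FMJ = 45°.

Therefore, the measure of angle ∠FMJ = 45°.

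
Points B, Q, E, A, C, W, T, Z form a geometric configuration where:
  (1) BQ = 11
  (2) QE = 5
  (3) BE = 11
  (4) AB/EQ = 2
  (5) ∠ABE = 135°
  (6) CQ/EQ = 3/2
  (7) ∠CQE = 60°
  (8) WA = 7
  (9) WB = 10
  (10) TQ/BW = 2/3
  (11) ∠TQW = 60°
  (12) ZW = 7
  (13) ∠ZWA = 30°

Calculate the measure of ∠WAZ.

Step 1: By the law of cosines on triangle AWZ: AZ² = 7² + 7² − 2·7·7·cos(30°) = 13.13, so AZ ≈ 3.62.
Step 2: By the inverse law of cosines on triangle WAZ: cos(∠WAZ) = (7² + 3.62² − 7²) / (2·7·3.62) = 13.13/50.73 = 0.2588, so ∠WAZ = 75°.

Therefore, the measure of angle ∠WAZ = 75°.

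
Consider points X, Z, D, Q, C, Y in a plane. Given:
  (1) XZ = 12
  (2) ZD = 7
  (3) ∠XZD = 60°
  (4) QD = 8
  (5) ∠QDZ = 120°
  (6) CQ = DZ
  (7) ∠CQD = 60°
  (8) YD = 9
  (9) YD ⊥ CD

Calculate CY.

From the given relations: CQ = DZ = 7.
Step 1: By the law of cosines on triangle CQD: CD² = 7² + 8² − 2·7·8·cos(60°) = 57, so CD = √57.
Step 2: By the law of cosines on triangle CDY: CY² = √57² + 9² − 2·√57·9·cos(90°) = 138, so CY = √138.

Therefore, the length of CY = √138.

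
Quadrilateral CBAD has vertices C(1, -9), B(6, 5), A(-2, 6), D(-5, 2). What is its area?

Shoelace: sum of cross terms = 174, Area = (1/2)|174| = 87

87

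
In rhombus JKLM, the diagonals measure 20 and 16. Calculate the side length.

Half-diagonals are 10 and 8. side = sqrt(10^2 + 8^2) = sqrt(164) = 2*sqrt(41)

2*sqrt(41)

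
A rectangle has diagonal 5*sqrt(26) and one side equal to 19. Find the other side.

The diagonal of a rectangle forms a right triangle with the two sides.
Rearranging the Pythagorean theorem: missing side = sqrt(d^2 - known^2).
= sqrt(650 - 361) = sqrt(289) = 17.

17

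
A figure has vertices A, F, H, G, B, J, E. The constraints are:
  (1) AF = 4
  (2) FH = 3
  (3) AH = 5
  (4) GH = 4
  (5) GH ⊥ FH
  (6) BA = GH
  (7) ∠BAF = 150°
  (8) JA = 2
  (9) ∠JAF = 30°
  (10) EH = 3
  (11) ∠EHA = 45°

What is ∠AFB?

From the given relations: BA = GH = 4.
Step 1: By the law of cosines on triangle FAB: FB² = 4² + 4² − 2·4·4·cos(150°) = 59.71, so FB ≈ 7.73.
Step 2: By the inverse law of cosines on triangle AFB: cos(∠AFB) = (4² + 7.73² − 4²) / (2·4·7.73) = 59.71/61.82 = 0.9659, so ∠AFB = 15°.

Therefore, the measure of angle ∠AFB = 15°.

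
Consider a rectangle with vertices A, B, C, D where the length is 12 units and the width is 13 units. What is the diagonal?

A rectangle's diagonal splits it into two right triangles, with the diagonal as the hypotenuse.
By the Pythagorean theorem, d^2 = 12^2 + 13^2 = 313.
Therefore d = sqrt(313).

sqrt(313)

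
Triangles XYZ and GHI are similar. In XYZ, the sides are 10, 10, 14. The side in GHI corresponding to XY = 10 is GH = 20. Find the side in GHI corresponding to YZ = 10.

k = 20/10 = 2. HI = 2 * 10 = 20.

20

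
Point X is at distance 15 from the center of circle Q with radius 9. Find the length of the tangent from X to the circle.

tangent = √(d² - r²) = √(15² - 9²) = √(225 - 81) = √144 = 12

12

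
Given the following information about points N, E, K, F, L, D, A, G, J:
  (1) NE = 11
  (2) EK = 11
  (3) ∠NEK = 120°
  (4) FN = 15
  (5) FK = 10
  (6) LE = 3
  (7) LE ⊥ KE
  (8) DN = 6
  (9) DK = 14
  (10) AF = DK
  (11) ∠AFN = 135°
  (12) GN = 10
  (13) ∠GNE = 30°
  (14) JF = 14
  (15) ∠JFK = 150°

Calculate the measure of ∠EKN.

Step 1: By the law of cosines on triangle KEN: KN² = 11² + 11² − 2·11·11·cos(120°) = 363, so KN = 11·√3.
Step 2: By the inverse law of cosines on triangle EKN: cos(∠EKN) = (11² + (11·√3)² − 11²) / (2·11·11·√3) = 363/419.16 = 0.866, so ∠EKN = 30°.

Therefore, the measure of angle ∠EKN = 30°.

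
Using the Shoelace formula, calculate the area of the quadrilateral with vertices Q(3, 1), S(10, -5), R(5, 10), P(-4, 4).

The Shoelace formula works by pairing each vertex with the next (cycling back to the first).
For each pair, compute x_i*y_(i+1) - x_(i+1)*y_i:
  (3*-5 - 10*1) = -25
  (10*10 - 5*-5) = 125
  (5*4 - -4*10) = 60
  (-4*1 - 3*4) = -16
Taking half the absolute value of the total: Area = (1/2)(144) = 72.

72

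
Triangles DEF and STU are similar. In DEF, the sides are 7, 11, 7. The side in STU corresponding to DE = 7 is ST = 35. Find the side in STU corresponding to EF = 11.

Similar triangles have proportional sides. Setting up the proportion:
ST / DE = TU / EF
35 / 7 = TU / 11
TU = 11 * 35 / 7 = 55.

55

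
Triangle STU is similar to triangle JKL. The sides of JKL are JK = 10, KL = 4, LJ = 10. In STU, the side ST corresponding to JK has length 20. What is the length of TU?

Since the triangles are similar, the ratio of corresponding sides is constant.
Scale factor k = ST / JK = 20 / 10 = 2
TU = k * KL = 2 * 4 = 8

8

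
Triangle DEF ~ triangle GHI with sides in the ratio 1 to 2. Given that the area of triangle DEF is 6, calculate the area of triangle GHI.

For similar figures, the area ratio equals the square of the side ratio.
Side ratio (DEF to GHI) = 1:2, so area ratio = 1^2:2^2 = 1:4.
If the area of DEF is 6, then the area of GHI = 6 * (4/1) = 24.

24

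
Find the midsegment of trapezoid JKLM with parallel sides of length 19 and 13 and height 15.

midsegment = (19 + 13) / 2 = 32 / 2 = 16

16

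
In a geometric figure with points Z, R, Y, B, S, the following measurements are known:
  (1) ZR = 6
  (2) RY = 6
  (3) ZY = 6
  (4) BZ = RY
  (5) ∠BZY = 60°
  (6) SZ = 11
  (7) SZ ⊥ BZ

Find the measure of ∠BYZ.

From the given relations: BZ = RY = 6.
Step 1: By the law of cosines on triangle YZB: YB² = 6² + 6² − 2·6·6·cos(60°) = 36, so YB = 6.
Step 2: By the inverse law of cosines on triangle BYZ: cos(∠BYZ) = (6² + 6² − 6²) / (2·6·6) = 36/72 = 0.5, so ∠BYZ = 60°.

Therefore, the measure of angle ∠BYZ = 60°.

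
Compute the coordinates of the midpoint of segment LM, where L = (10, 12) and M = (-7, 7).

The midpoint is the point halfway along the segment.
Move half the horizontal distance: 10 + (-7 - 10)/2 = 10 + -17/2 = 3/2
Move half the vertical distance: 12 + (7 - 12)/2 = 12 + -5/2 = 19/2
Midpoint = (3/2, 19/2)

(3/2, 19/2)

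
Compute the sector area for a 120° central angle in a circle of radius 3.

Sector area = π(3²)(1/3) = 3*pi

3*pi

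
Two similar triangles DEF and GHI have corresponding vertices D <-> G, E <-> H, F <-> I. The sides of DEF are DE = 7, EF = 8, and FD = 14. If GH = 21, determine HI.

Similar triangles have proportional sides. Setting up the proportion:
GH / DE = HI / EF
21 / 7 = HI / 8
HI = 8 * 21 / 7 = 24.

24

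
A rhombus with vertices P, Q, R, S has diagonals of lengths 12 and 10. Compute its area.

Area of a rhombus = (d1 * d2) / 2
Area = (12 * 10) / 2
Area = 120 / 2
Area = 60

60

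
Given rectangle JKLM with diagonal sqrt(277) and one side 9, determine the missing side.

Using the Pythagorean theorem: d^2 = a^2 + b^2
b^2 = d^2 - a^2
b^2 = 277 - 81
b^2 = 196
b = sqrt(196) = 14

14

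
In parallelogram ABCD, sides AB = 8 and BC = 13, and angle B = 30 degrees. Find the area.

Area = 8 * 13 * sin(30°) = 104 * 1/2 = 52

52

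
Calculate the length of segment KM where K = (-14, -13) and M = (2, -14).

The horizontal distance is |2 - -14| = 16 and the vertical distance is |-14 - -13| = 1.
By the Pythagorean theorem, d = sqrt(16^2 + 1^2) = sqrt(257).

sqrt(257)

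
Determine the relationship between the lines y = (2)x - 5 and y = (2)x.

Slope of line 1: m1 = 2
Slope of line 2: m2 = 2
m1 = m2, so the lines are parallel.

Parallel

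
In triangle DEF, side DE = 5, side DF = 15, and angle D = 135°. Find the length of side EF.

When two sides and the included angle are known, the law of cosines gives the third side.
c^2 = a^2 + b^2 - 2ab cos(C) generalizes the Pythagorean theorem to non-right triangles.
Here: EF^2 = 25 + 225 - 150*(-sqrt(2)/2) = 75*sqrt(2) + 250
EF = 5*sqrt(3*sqrt(2) + 10)

5*sqrt(3*sqrt(2) + 10)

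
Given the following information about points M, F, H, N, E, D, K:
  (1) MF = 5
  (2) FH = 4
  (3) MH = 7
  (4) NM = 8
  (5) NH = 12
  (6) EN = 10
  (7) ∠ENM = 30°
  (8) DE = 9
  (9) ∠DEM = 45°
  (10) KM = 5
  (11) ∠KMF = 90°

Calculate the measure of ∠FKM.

Step 1: By the law of cosines on triangle KMF: KF² = 5² + 5² − 2·5·5·cos(90°) = 50, so KF = 5·√2.
Step 2: By the inverse law of cosines on triangle FKM: cos(∠FKM) = ((5·√2)² + 5² − 5²) / (2·5·√2·5) = 50/70.71 = 0.7071, so ∠FKM = 45°.

Therefore, the measure of angle ∠FKM = 45°.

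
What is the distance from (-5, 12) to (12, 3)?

The horizontal distance is |12 - -5| = 17 and the vertical distance is |3 - 12| = 9.
By the Pythagorean theorem, d = sqrt(17^2 + 9^2) = sqrt(370).

sqrt(370)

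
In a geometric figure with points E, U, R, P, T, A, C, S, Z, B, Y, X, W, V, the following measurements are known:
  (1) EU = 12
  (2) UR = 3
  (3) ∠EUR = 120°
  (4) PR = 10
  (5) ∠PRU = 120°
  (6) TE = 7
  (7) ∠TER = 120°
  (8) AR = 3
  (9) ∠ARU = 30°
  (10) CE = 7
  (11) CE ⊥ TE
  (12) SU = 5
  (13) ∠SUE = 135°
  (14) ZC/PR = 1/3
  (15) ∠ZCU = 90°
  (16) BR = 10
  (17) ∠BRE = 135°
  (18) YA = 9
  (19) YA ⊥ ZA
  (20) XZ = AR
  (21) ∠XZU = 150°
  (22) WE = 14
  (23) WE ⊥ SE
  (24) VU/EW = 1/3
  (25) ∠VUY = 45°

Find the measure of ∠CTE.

Step 1: By the law of cosines on triangle TEC: TC² = 7² + 7² − 2·7·7·cos(90°) = 98, so TC = 7·√2.
Step 2: By the inverse law of cosines on triangle CTE: cos(∠CTE) = ((7·√2)² + 7² − 7²) / (2·7·√2·7) = 98/138.59 = 0.7071, so ∠CTE = 45°.

Therefore, the measure of angle ∠CTE = 45°.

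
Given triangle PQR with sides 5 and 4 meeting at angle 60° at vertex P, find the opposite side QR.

By the law of cosines: QR^2 = PQ^2 + PR^2 - 2*PQ*PR*cos(P)
QR^2 = 5^2 + 4^2 - 2*5*4*cos(60°)
QR^2 = 25 + 16 - 40*(1/2)
QR^2 = 21
QR = sqrt(21)

sqrt(21)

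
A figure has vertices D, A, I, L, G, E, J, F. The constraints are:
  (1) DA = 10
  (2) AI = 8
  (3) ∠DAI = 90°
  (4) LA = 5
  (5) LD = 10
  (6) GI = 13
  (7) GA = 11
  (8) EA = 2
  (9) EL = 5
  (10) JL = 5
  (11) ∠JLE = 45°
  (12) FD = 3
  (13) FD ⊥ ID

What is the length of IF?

Step 1: By the law of cosines on triangle DAI: DI² = 10² + 8² − 2·10·8·cos(90°) = 164, so DI = 2·√41.
Step 2: By the law of cosines on triangle IDF: IF² = (2·√41)² + 3² − 2·2·√41·3·cos(90°) = 173, so IF = √173.

Therefore, the length of IF = √173.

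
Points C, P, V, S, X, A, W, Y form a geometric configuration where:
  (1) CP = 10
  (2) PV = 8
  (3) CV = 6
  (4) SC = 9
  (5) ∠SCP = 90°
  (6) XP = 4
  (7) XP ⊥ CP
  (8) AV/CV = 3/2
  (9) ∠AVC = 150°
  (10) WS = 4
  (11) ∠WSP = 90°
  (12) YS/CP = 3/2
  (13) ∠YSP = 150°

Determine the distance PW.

Step 1: By the law of cosines on triangle SCP: SP² = 9² + 10² − 2·9·10·cos(90°) = 181, so SP = √181.
Step 2: By the law of cosines on triangle PSW: PW² = √181² + 4² − 2·√181·4·cos(90°) = 197, so PW = √197.

Therefore, the length of PW = √197.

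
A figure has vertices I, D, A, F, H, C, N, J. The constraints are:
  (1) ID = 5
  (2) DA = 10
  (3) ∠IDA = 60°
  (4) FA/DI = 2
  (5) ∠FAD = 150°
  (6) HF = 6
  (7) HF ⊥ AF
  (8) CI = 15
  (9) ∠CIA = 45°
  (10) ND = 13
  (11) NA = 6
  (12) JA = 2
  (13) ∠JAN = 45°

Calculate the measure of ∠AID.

Step 1: By the law of cosines on triangle IDA: IA² = 5² + 10² − 2·5·10·cos(60°) = 75, so IA = 5·√3.
Step 2: By the inverse law of cosines on triangle AID: cos(∠AID) = ((5·√3)² + 5² − 10²) / (2·5·√3·5) = 0/86.6 = 0, so ∠AID = 90°.

Therefore, the measure of angle ∠AID = 90°.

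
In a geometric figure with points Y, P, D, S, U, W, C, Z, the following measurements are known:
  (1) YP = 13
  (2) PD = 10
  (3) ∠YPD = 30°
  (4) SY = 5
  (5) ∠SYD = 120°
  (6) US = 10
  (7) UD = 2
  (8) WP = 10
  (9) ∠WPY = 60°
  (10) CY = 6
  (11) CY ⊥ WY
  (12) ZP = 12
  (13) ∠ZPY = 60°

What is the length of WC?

Step 1: By the law of cosines on triangle WPY: WY² = 10² + 13² − 2·10·13·cos(60°) = 139, so WY = √139.
Step 2: By the law of cosines on triangle WYC: WC² = √139² + 6² − 2·√139·6·cos(90°) = 175, so WC = 5·√7.

Therefore, the length of WC = 5·√7.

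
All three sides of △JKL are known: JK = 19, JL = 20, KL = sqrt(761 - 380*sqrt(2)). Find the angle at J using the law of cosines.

When all three sides of a triangle are known, the law of cosines can be rearranged to find any angle.
cos(C) = (a² + b² - c²) / (2ab) gives cos(J) = sqrt(2)/2.
Taking the inverse cosine: J = 45°.

45°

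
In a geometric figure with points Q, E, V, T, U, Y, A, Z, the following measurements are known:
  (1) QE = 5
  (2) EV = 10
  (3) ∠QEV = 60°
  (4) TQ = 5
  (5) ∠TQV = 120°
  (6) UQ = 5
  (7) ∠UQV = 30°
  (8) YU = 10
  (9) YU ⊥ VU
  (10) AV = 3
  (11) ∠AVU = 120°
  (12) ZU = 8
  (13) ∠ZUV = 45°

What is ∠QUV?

Step 1: By the law of cosines on triangle VEQ: VQ² = 10² + 5² − 2·10·5·cos(60°) = 75, so VQ = 5·√3.
Step 2: By the law of cosines on triangle UQV: UV² = 5² + (5·√3)² − 2·5·5·√3·cos(30°) = 25, so UV = 5.
Step 3: By the inverse law of cosines on triangle QUV: cos(∠QUV) = (5² + 5² − (5·√3)²) / (2·5·5) = -25/50 = -0.5, so ∠QUV = 120°.

Therefore, the measure of angle ∠QUV = 120°.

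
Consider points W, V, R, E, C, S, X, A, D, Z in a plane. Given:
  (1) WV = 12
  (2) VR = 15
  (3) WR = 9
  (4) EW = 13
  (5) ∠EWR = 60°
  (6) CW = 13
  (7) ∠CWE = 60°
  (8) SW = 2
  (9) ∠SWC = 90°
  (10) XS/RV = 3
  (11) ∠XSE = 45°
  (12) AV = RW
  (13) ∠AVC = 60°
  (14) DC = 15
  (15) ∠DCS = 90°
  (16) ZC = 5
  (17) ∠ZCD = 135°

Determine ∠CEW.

Step 1: By the law of cosines on triangle EWC: EC² = 13² + 13² − 2·13·13·cos(60°) = 169, so EC = 13.
Step 2: By the inverse law of cosines on triangle CEW: cos(∠CEW) = (13² + 13² − 13²) / (2·13·13) = 169/338 = 0.5, so ∠CEW = 60°.

Therefore, the measure of angle ∠CEW = 60°.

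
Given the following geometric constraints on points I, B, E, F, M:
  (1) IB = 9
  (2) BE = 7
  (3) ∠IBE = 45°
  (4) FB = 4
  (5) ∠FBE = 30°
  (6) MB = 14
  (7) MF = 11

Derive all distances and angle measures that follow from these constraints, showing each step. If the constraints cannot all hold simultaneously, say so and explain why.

The constraints are consistent.

Step 1: From IB = 9, BE = 7, and ∠IBE = 45°, by the law of cosines:
  IE² = IB² + BE² - 2·IB·BE·cos(45°) = 81 + 49 - 89.1 = 40.9
  IE ≈ 6.4

Step 2: From EB = 7, BF = 4, and ∠EBF = 30°, by the law of cosines:
  EF² = EB² + BF² - 2·EB·BF·cos(30°) = 49 + 16 - 48.5 = 16.5
  EF ≈ 4.06

Step 3: From BF = 4, BM = 14, FM = 11, by the inverse law of cosines:
  cos(∠FBM) = (BF² + BM² - FM²) / (2·BF·BM)
  ∠FBM = 35.66°

Step 4: From FB = 4, FM = 11, BM = 14, by the inverse law of cosines:
  cos(∠BFM) = (FB² + FM² - BM²) / (2·FB·FM)
  ∠BFM = 132.1°

Step 5: From MB = 14, MF = 11, BF = 4, by the inverse law of cosines:
  cos(∠BMF) = (MB² + MF² - BF²) / (2·MB·MF)
  ∠BMF = 12.24°

Step 6: From IB = 9, IE = 6.4, BE = 7, by the inverse law of cosines:
  cos(∠BIE) = (IB² + IE² - BE²) / (2·IB·IE)
  ∠BIE = 50.71°

Step 7: From EB = 7, EF = 4.06, BF = 4, by the inverse law of cosines:
  cos(∠BEF) = (EB² + EF² - BF²) / (2·EB·EF)
  ∠BEF = 29.49°

Step 8: From EB = 7, EI = 6.4, BI = 9, by the inverse law of cosines:
  cos(∠BEI) = (EB² + EI² - BI²) / (2·EB·EI)
  ∠BEI = 84.29°

Step 9: From FB = 4, FE = 4.06, BE = 7, by the inverse law of cosines:
  cos(∠BFE) = (FB² + FE² - BE²) / (2·FB·FE)
  ∠BFE = 120.51°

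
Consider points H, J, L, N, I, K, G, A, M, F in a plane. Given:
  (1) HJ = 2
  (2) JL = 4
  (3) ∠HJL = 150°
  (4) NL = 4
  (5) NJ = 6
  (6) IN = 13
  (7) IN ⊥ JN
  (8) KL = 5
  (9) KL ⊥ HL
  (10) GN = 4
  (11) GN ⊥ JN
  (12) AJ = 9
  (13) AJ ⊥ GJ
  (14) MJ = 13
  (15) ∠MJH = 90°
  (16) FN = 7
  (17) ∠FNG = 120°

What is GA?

Step 1: By the law of cosines on triangle JNG: JG² = 6² + 4² − 2·6·4·cos(90°) = 52, so JG = 2·√13.
Step 2: By the law of cosines on triangle GJA: GA² = (2·√13)² + 9² − 2·2·√13·9·cos(90°) = 133, so GA = √133.

Therefore, the length of GA = √133.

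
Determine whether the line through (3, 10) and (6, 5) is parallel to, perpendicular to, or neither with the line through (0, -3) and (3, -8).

Slope of line 1: m1 = (5 - 10)/(6 - 3) = -5/3 = -5/3
Slope of line 2: m2 = (-8 - -3)/(3 - 0) = -5/3 = -5/3
Since m1 = m2 = -5/3, the lines are parallel.

Parallel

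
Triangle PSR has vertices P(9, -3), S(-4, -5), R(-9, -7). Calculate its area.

Shoelace: Area = (1/2)|9(-5--7) + -4(-7--3) + -9(-3--5)| = (1/2)(16) = 8

8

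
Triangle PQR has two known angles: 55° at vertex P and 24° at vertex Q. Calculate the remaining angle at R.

The interior angles sum to 180°: angle R = 180 - 55 - 24 = 101°.
The triangle is obtuse (angles 55°, 24°, 101°).

101 degrees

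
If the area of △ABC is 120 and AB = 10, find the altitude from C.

Rearranging the area formula Area = (1/2) * base * height:
height = 2 * Area / base = 2 * 120 / 10 = 24.

24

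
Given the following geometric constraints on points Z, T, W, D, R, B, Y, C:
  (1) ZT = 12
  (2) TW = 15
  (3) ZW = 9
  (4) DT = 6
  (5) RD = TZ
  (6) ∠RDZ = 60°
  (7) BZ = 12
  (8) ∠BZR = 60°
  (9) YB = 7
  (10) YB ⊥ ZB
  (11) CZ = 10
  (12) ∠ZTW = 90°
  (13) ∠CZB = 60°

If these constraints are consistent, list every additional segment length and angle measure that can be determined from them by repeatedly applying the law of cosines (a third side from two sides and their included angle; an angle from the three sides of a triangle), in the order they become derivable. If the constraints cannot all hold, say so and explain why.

These constraints are not satisfiable: (1), (2) and (3) fix all three sides of triangle ZTW, so by the law of cosines cos(∠ZTW) = (12² + 15² − 9²) / (2·12·15) = 0.8000, i.e. ∠ZTW ≈ 36.87°, which contradicts (12) ∠ZTW = 90°. No planar figure meets all of them, so nothing further can be derived.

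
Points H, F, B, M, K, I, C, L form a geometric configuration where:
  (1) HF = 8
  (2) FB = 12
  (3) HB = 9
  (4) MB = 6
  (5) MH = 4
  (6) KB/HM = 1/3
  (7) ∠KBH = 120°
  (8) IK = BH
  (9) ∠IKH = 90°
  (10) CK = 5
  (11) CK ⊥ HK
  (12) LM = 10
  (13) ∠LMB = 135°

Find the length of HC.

From the given relations: KB = 1/3·HM = 1/3·4 ≈ 1.33.
Step 1: By the law of cosines on triangle HBK: HK² = 9² + 1.33² − 2·9·1.33·cos(120°) = 94.78, so HK ≈ 9.74.
Step 2: By the law of cosines on triangle HKC: HC² = 9.74² + 5² − 2·9.74·5·cos(90°) = 119.78, so HC = 7/3·√22.

Therefore, the length of HC = 7/3·√22.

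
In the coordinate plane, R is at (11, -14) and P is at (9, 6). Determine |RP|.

d = sqrt((9 - 11)^2 + (6 - -14)^2)
d = sqrt(-2^2 + 20^2)
d = sqrt(4 + 400)
d = sqrt(404) = 2*sqrt(101)

2*sqrt(101)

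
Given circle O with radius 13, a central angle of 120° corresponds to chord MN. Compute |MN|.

Drop a perpendicular from the center to the chord, bisecting both the chord and the central angle.
Each half-chord = r sin(θ/2) = 13 sin(60°).
The full chord = 2 × 13 × sin(60°) = 13*sqrt(3).

13*sqrt(3)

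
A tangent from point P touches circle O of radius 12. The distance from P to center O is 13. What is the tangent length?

Let T be the point of tangency. Then OT ⊥ PT (radius ⊥ tangent).
In right triangle OTP: OP² = OT² + PT²
13² = 12² + PT²
PT² = 25, PT = 5

5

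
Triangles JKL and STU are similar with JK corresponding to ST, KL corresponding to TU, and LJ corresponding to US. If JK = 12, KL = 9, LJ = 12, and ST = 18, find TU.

Since the triangles are similar, the ratio of corresponding sides is constant.
Scale factor k = ST / JK = 18 / 12 = 3/2
TU = k * KL = 3/2 * 9 = 27/2

27/2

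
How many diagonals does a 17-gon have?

Each of the 17 vertices connects to 14 non-adjacent vertices via diagonals.
Total connections = 17 × 14 = 238, but each diagonal is counted twice.
Number of diagonals = 238 / 2 = 119.

119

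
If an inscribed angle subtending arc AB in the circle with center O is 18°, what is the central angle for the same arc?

Central angle = 2 × 18° = 36° (inscribed angle theorem).

36°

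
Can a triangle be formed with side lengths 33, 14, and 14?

Check the triangle inequality: 14 + 14 = 28 ≤ 33.
Since the sum of two sides does not exceed the third, no triangle can be formed.

No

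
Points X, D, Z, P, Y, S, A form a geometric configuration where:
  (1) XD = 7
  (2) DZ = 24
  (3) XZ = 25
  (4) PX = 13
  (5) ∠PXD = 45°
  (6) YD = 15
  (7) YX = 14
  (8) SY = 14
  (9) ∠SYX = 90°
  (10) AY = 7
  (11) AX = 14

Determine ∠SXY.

Step 1: By the law of cosines on triangle XYS: XS² = 14² + 14² − 2·14·14·cos(90°) = 392, so XS = 14·√2.
Step 2: By the inverse law of cosines on triangle SXY: cos(∠SXY) = ((14·√2)² + 14² − 14²) / (2·14·√2·14) = 392/554.37 = 0.7071, so ∠SXY = 45°.

Therefore, the measure of angle ∠SXY = 45°.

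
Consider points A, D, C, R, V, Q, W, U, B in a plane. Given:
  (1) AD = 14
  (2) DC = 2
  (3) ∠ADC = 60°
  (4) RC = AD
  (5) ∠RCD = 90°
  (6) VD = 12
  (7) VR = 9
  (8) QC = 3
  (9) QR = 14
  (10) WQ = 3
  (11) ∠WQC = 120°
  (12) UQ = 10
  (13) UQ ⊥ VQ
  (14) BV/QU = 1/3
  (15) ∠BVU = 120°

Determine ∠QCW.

Step 1: By the law of cosines on triangle CQW: CW² = 3² + 3² − 2·3·3·cos(120°) = 27, so CW = 3·√3.
Step 2: By the inverse law of cosines on triangle QCW: cos(∠QCW) = (3² + (3·√3)² − 3²) / (2·3·3·√3) = 27/31.18 = 0.866, so ∠QCW = 30°.

Therefore, the measure of angle ∠QCW = 30°.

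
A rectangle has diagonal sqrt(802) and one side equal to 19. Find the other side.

Using the Pythagorean theorem: d^2 = a^2 + b^2
b^2 = d^2 - a^2
b^2 = 802 - 361
b^2 = 441
b = sqrt(441) = 21

21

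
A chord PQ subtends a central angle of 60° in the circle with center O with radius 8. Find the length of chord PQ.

Drop a perpendicular from the center to the chord, bisecting both the chord and the central angle.
Each half-chord = r sin(θ/2) = 8 sin(30°).
The full chord = 2 × 8 × sin(30°) = 8.

8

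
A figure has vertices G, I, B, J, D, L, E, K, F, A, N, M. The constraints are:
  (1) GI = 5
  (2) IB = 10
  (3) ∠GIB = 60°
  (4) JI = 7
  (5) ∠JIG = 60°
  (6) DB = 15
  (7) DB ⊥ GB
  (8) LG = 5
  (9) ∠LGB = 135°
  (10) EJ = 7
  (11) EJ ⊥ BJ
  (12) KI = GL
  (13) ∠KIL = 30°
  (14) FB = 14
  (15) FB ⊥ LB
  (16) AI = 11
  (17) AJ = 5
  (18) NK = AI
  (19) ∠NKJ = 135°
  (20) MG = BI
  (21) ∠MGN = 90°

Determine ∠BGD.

Step 1: By the law of cosines on triangle GIB: GB² = 5² + 10² − 2·5·10·cos(60°) = 75, so GB = 5·√3.
Step 2: By the law of cosines on triangle GBD: GD² = (5·√3)² + 15² − 2·5·√3·15·cos(90°) = 300, so GD = 10·√3.
Step 3: By the inverse law of cosines on triangle BGD: cos(∠BGD) = ((5·√3)² + (10·√3)² − 15²) / (2·5·√3·10·√3) = 150/300 = 0.5, so ∠BGD = 60°.

Therefore, the measure of angle ∠BGD = 60°.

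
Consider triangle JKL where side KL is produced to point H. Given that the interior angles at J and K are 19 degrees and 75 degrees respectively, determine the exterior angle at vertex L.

Exterior angle = 19 + 75 = 94 degrees (exterior angle theorem).

94 degrees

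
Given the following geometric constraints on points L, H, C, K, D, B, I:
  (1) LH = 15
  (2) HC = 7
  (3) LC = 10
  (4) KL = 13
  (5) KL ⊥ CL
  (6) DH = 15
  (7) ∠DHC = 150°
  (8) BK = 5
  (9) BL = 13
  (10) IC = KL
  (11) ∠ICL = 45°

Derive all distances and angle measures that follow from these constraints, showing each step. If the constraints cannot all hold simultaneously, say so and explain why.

The constraints are consistent.

From the given relations:
  IC = KL = 13

Step 1: From LC = 10, CI = 13, and ∠LCI = 45°, by the law of cosines:
  LI² = LC² + CI² - 2·LC·CI·cos(45°) = 100 + 169 - 183.8 = 85.15
  LI ≈ 9.23

Step 2: From CL = 10, LK = 13, and ∠CLK = 90°, by the law of cosines:
  CK² = CL² + LK² - 2·CL·LK·cos(90°) = 100 + 169 - 0 = 269
  CK ≈ 16.4

Step 3: From CH = 7, HD = 15, and ∠CHD = 150°, by the law of cosines:
  CD² = CH² + HD² - 2·CH·HD·cos(150°) = 49 + 225 + 181.9 = 455.9
  CD ≈ 21.35

Step 4: From LB = 13, LK = 13, BK = 5, by the inverse law of cosines:
  cos(∠BLK) = (LB² + LK² - BK²) / (2·LB·LK)
  ∠BLK = 22.17°

Step 5: From LC = 10, LH = 15, CH = 7, by the inverse law of cosines:
  cos(∠CLH) = (LC² + LH² - CH²) / (2·LC·LH)
  ∠CLH = 23.07°

Step 6: From HC = 7, HL = 15, CL = 10, by the inverse law of cosines:
  cos(∠CHL) = (HC² + HL² - CL²) / (2·HC·HL)
  ∠CHL = 34.05°

Step 7: From CH = 7, CL = 10, HL = 15, by the inverse law of cosines:
  cos(∠HCL) = (CH² + CL² - HL²) / (2·CH·CL)
  ∠HCL = 122.88°

Step 8: From KB = 5, KL = 13, BL = 13, by the inverse law of cosines:
  cos(∠BKL) = (KB² + KL² - BL²) / (2·KB·KL)
  ∠BKL = 78.91°

Step 9: From BK = 5, BL = 13, KL = 13, by the inverse law of cosines:
  cos(∠KBL) = (BK² + BL² - KL²) / (2·BK·BL)
  ∠KBL = 78.91°

Step 10: From LC = 10, LI = 9.23, CI = 13, by the inverse law of cosines:
  cos(∠CLI) = (LC² + LI² - CI²) / (2·LC·LI)
  ∠CLI = 84.98°

Step 11: From CD = 21.35, CH = 7, DH = 15, by the inverse law of cosines:
  cos(∠DCH) = (CD² + CH² - DH²) / (2·CD·CH)
  ∠DCH = 20.57°

Step 12: From CK = 16.4, CL = 10, KL = 13, by the inverse law of cosines:
  cos(∠KCL) = (CK² + CL² - KL²) / (2·CK·CL)
  ∠KCL = 52.43°

Step 13: From KC = 16.4, KL = 13, CL = 10, by the inverse law of cosines:
  cos(∠CKL) = (KC² + KL² - CL²) / (2·KC·KL)
  ∠CKL = 37.57°

Step 14: From DC = 21.35, DH = 15, CH = 7, by the inverse law of cosines:
  cos(∠CDH) = (DC² + DH² - CH²) / (2·DC·DH)
  ∠CDH = 9.43°

Step 15: From IC = 13, IL = 9.23, CL = 10, by the inverse law of cosines:
  cos(∠CIL) = (IC² + IL² - CL²) / (2·IC·IL)
  ∠CIL = 50.02°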